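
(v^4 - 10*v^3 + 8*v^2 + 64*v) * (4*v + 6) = 4*v^5 - 34*v^4 - 28*v^3 + 304*v^2 + 384*v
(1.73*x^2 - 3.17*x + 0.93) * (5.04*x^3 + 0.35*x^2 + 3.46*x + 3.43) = 8.7192*x^5 - 15.3713*x^4 + 9.5635*x^3 - 4.7088*x^2 - 7.6553*x + 3.1899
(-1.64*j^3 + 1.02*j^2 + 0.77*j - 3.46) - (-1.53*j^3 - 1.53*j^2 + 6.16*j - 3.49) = -0.11*j^3 + 2.55*j^2 - 5.39*j + 0.0300000000000002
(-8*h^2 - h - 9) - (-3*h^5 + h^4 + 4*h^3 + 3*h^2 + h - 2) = 3*h^5 - h^4 - 4*h^3 - 11*h^2 - 2*h - 7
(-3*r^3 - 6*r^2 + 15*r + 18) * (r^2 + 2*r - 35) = -3*r^5 - 12*r^4 + 108*r^3 + 258*r^2 - 489*r - 630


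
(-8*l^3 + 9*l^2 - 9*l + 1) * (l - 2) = -8*l^4 + 25*l^3 - 27*l^2 + 19*l - 2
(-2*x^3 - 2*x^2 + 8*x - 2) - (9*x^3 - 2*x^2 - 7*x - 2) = -11*x^3 + 15*x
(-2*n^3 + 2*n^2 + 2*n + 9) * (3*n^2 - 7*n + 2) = -6*n^5 + 20*n^4 - 12*n^3 + 17*n^2 - 59*n + 18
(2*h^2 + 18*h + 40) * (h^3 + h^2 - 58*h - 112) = 2*h^5 + 20*h^4 - 58*h^3 - 1228*h^2 - 4336*h - 4480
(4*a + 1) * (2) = 8*a + 2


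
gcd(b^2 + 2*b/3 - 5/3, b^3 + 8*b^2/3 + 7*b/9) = 1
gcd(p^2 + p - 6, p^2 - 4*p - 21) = p + 3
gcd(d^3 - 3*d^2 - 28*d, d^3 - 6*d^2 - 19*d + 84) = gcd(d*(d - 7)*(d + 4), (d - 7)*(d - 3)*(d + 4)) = d^2 - 3*d - 28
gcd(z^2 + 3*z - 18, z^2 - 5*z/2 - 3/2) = z - 3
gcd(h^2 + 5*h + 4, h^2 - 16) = h + 4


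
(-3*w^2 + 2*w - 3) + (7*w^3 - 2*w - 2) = 7*w^3 - 3*w^2 - 5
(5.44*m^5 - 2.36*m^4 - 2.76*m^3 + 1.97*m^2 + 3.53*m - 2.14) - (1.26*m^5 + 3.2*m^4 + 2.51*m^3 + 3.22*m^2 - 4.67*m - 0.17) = 4.18*m^5 - 5.56*m^4 - 5.27*m^3 - 1.25*m^2 + 8.2*m - 1.97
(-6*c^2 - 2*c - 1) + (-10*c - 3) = -6*c^2 - 12*c - 4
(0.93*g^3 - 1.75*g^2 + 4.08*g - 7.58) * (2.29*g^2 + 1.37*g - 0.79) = 2.1297*g^5 - 2.7334*g^4 + 6.211*g^3 - 10.3861*g^2 - 13.6078*g + 5.9882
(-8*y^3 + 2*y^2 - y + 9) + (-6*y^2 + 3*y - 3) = -8*y^3 - 4*y^2 + 2*y + 6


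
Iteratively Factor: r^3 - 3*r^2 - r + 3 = (r + 1)*(r^2 - 4*r + 3) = (r - 3)*(r + 1)*(r - 1)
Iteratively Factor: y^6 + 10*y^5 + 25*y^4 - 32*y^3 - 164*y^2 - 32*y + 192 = (y + 3)*(y^5 + 7*y^4 + 4*y^3 - 44*y^2 - 32*y + 64) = (y + 3)*(y + 4)*(y^4 + 3*y^3 - 8*y^2 - 12*y + 16) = (y + 2)*(y + 3)*(y + 4)*(y^3 + y^2 - 10*y + 8) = (y + 2)*(y + 3)*(y + 4)^2*(y^2 - 3*y + 2) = (y - 2)*(y + 2)*(y + 3)*(y + 4)^2*(y - 1)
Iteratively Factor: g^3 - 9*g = (g - 3)*(g^2 + 3*g) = g*(g - 3)*(g + 3)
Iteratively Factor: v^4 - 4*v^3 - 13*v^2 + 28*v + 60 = (v - 3)*(v^3 - v^2 - 16*v - 20) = (v - 5)*(v - 3)*(v^2 + 4*v + 4) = (v - 5)*(v - 3)*(v + 2)*(v + 2)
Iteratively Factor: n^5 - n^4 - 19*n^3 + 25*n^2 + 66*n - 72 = (n - 3)*(n^4 + 2*n^3 - 13*n^2 - 14*n + 24) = (n - 3)*(n + 4)*(n^3 - 2*n^2 - 5*n + 6) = (n - 3)*(n - 1)*(n + 4)*(n^2 - n - 6) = (n - 3)*(n - 1)*(n + 2)*(n + 4)*(n - 3)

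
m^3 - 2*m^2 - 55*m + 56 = (m - 8)*(m - 1)*(m + 7)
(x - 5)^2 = x^2 - 10*x + 25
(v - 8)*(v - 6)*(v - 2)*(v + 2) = v^4 - 14*v^3 + 44*v^2 + 56*v - 192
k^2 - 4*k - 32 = (k - 8)*(k + 4)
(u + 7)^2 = u^2 + 14*u + 49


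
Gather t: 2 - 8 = -6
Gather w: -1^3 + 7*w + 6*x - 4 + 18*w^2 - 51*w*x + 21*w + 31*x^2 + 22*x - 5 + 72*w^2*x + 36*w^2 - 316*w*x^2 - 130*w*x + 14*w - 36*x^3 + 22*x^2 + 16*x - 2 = w^2*(72*x + 54) + w*(-316*x^2 - 181*x + 42) - 36*x^3 + 53*x^2 + 44*x - 12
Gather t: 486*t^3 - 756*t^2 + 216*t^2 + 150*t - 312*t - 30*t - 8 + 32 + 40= 486*t^3 - 540*t^2 - 192*t + 64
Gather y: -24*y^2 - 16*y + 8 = -24*y^2 - 16*y + 8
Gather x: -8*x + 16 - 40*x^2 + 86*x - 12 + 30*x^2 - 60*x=-10*x^2 + 18*x + 4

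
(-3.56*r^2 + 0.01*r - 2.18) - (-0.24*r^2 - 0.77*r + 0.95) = -3.32*r^2 + 0.78*r - 3.13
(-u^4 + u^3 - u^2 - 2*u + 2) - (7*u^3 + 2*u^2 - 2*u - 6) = -u^4 - 6*u^3 - 3*u^2 + 8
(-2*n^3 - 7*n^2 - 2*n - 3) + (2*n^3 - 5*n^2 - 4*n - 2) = -12*n^2 - 6*n - 5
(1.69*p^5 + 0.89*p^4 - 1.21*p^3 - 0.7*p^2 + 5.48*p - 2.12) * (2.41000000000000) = 4.0729*p^5 + 2.1449*p^4 - 2.9161*p^3 - 1.687*p^2 + 13.2068*p - 5.1092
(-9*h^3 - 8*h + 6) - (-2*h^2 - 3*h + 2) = -9*h^3 + 2*h^2 - 5*h + 4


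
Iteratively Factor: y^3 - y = (y - 1)*(y^2 + y) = y*(y - 1)*(y + 1)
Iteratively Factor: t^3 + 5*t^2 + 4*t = (t + 4)*(t^2 + t) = t*(t + 4)*(t + 1)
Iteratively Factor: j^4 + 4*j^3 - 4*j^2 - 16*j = (j + 2)*(j^3 + 2*j^2 - 8*j) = (j + 2)*(j + 4)*(j^2 - 2*j) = (j - 2)*(j + 2)*(j + 4)*(j)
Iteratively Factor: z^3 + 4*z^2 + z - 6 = (z + 2)*(z^2 + 2*z - 3) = (z + 2)*(z + 3)*(z - 1)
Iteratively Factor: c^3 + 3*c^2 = (c)*(c^2 + 3*c) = c*(c + 3)*(c)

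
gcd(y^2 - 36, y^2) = 1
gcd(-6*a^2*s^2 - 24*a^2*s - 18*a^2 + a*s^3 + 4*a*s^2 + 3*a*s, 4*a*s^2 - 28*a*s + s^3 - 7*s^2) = 1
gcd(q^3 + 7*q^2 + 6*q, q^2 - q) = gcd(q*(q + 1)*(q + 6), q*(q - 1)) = q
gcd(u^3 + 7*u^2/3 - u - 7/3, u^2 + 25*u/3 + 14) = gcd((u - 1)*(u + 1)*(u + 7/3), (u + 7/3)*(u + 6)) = u + 7/3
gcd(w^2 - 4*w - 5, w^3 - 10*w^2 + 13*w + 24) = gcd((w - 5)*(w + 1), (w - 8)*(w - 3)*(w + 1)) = w + 1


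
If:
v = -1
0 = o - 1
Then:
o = 1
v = -1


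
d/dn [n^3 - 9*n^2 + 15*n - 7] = 3*n^2 - 18*n + 15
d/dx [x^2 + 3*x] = 2*x + 3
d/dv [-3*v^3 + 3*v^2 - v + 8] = -9*v^2 + 6*v - 1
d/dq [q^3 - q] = 3*q^2 - 1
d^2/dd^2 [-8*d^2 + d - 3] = -16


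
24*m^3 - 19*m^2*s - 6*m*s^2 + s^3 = (-8*m + s)*(-m + s)*(3*m + s)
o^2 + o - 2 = (o - 1)*(o + 2)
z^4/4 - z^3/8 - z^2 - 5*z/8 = z*(z/4 + 1/4)*(z - 5/2)*(z + 1)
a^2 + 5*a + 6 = (a + 2)*(a + 3)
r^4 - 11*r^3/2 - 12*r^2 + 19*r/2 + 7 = (r - 7)*(r - 1)*(r + 1/2)*(r + 2)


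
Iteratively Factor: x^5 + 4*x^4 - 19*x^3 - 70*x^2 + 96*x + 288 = (x + 4)*(x^4 - 19*x^2 + 6*x + 72) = (x + 4)^2*(x^3 - 4*x^2 - 3*x + 18) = (x - 3)*(x + 4)^2*(x^2 - x - 6) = (x - 3)^2*(x + 4)^2*(x + 2)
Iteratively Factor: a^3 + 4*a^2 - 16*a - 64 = (a - 4)*(a^2 + 8*a + 16) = (a - 4)*(a + 4)*(a + 4)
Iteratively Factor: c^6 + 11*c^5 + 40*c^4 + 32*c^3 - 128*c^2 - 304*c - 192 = (c + 3)*(c^5 + 8*c^4 + 16*c^3 - 16*c^2 - 80*c - 64) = (c + 2)*(c + 3)*(c^4 + 6*c^3 + 4*c^2 - 24*c - 32) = (c + 2)^2*(c + 3)*(c^3 + 4*c^2 - 4*c - 16) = (c + 2)^2*(c + 3)*(c + 4)*(c^2 - 4) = (c - 2)*(c + 2)^2*(c + 3)*(c + 4)*(c + 2)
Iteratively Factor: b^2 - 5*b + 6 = (b - 2)*(b - 3)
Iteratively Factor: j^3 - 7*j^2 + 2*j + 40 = (j - 5)*(j^2 - 2*j - 8) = (j - 5)*(j + 2)*(j - 4)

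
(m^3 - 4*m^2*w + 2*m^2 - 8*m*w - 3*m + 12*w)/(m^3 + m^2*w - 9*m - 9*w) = (m^2 - 4*m*w - m + 4*w)/(m^2 + m*w - 3*m - 3*w)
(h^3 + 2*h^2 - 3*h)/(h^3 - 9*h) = (h - 1)/(h - 3)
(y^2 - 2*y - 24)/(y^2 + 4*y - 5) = (y^2 - 2*y - 24)/(y^2 + 4*y - 5)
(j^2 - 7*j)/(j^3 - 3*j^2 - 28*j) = 1/(j + 4)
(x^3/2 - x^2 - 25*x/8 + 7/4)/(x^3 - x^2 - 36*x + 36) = (x^3/2 - x^2 - 25*x/8 + 7/4)/(x^3 - x^2 - 36*x + 36)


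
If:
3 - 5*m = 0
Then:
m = 3/5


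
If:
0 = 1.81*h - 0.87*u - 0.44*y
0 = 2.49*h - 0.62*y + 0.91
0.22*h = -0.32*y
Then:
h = -0.31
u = -0.76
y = 0.21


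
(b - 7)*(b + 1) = b^2 - 6*b - 7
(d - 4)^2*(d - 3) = d^3 - 11*d^2 + 40*d - 48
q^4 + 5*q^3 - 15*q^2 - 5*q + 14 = (q - 2)*(q - 1)*(q + 1)*(q + 7)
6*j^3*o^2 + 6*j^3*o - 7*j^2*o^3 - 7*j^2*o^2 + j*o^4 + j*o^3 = o*(-6*j + o)*(-j + o)*(j*o + j)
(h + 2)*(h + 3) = h^2 + 5*h + 6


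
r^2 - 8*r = r*(r - 8)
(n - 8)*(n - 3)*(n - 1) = n^3 - 12*n^2 + 35*n - 24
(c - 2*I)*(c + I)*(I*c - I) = I*c^3 + c^2 - I*c^2 - c + 2*I*c - 2*I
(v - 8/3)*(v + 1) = v^2 - 5*v/3 - 8/3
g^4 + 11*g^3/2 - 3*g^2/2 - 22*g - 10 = (g - 2)*(g + 5)*(sqrt(2)*g/2 + sqrt(2))*(sqrt(2)*g + sqrt(2)/2)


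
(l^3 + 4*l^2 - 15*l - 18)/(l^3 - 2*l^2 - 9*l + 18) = (l^2 + 7*l + 6)/(l^2 + l - 6)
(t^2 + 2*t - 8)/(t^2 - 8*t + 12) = (t + 4)/(t - 6)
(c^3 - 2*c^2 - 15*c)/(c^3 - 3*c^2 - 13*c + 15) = c/(c - 1)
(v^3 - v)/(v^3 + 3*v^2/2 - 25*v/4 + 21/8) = 8*v*(v^2 - 1)/(8*v^3 + 12*v^2 - 50*v + 21)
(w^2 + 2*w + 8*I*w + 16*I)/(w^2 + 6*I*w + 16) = (w + 2)/(w - 2*I)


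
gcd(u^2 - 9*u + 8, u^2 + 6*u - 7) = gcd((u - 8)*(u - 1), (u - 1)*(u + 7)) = u - 1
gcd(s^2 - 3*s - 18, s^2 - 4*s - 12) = s - 6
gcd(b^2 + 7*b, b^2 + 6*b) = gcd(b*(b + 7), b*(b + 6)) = b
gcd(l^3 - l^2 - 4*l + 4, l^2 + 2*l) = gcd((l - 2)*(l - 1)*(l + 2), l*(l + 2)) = l + 2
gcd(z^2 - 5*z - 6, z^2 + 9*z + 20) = 1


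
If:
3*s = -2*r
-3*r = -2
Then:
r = 2/3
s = -4/9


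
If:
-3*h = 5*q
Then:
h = -5*q/3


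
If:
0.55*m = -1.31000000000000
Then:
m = -2.38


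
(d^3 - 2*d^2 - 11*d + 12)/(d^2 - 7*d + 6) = (d^2 - d - 12)/(d - 6)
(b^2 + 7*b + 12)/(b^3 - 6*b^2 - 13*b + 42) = (b + 4)/(b^2 - 9*b + 14)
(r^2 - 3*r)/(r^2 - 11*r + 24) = r/(r - 8)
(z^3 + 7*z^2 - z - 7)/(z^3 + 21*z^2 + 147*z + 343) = (z^2 - 1)/(z^2 + 14*z + 49)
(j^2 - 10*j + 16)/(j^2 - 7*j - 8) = (j - 2)/(j + 1)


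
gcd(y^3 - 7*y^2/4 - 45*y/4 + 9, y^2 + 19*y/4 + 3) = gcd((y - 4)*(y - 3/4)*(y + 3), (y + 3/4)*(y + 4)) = 1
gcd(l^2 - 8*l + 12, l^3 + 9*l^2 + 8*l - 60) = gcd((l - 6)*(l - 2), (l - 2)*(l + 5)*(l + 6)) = l - 2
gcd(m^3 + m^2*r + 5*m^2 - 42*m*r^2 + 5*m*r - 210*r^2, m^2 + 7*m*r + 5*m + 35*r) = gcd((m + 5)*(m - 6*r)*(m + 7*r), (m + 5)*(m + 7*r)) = m^2 + 7*m*r + 5*m + 35*r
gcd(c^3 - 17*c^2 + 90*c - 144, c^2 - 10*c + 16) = c - 8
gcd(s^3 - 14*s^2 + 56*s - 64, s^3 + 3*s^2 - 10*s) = s - 2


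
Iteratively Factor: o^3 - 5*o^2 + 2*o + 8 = (o + 1)*(o^2 - 6*o + 8) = (o - 2)*(o + 1)*(o - 4)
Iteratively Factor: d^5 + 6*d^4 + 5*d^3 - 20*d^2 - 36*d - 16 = (d + 4)*(d^4 + 2*d^3 - 3*d^2 - 8*d - 4) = (d + 1)*(d + 4)*(d^3 + d^2 - 4*d - 4) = (d + 1)*(d + 2)*(d + 4)*(d^2 - d - 2) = (d - 2)*(d + 1)*(d + 2)*(d + 4)*(d + 1)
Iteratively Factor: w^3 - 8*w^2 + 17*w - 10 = (w - 2)*(w^2 - 6*w + 5) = (w - 5)*(w - 2)*(w - 1)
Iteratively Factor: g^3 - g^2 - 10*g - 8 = (g - 4)*(g^2 + 3*g + 2) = (g - 4)*(g + 1)*(g + 2)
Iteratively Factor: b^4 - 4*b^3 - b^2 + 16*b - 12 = (b - 3)*(b^3 - b^2 - 4*b + 4) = (b - 3)*(b - 1)*(b^2 - 4) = (b - 3)*(b - 2)*(b - 1)*(b + 2)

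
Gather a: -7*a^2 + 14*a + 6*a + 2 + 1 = -7*a^2 + 20*a + 3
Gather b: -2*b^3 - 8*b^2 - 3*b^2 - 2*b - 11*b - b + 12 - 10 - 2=-2*b^3 - 11*b^2 - 14*b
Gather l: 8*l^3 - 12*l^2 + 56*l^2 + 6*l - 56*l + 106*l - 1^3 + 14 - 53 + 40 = 8*l^3 + 44*l^2 + 56*l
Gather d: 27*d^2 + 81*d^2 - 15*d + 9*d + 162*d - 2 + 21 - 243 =108*d^2 + 156*d - 224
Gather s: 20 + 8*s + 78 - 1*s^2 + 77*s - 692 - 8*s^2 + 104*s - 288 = -9*s^2 + 189*s - 882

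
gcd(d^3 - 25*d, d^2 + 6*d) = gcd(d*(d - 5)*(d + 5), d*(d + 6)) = d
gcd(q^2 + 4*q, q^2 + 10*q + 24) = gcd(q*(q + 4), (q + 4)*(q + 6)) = q + 4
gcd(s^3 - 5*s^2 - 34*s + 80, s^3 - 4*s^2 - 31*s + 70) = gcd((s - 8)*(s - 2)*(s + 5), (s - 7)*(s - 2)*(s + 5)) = s^2 + 3*s - 10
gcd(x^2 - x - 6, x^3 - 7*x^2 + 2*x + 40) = x + 2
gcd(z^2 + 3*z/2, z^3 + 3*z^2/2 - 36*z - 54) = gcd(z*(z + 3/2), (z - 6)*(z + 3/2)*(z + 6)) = z + 3/2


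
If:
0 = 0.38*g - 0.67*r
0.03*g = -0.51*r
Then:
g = 0.00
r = 0.00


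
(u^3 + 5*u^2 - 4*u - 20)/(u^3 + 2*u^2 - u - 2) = (u^2 + 3*u - 10)/(u^2 - 1)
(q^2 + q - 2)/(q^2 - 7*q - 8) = (-q^2 - q + 2)/(-q^2 + 7*q + 8)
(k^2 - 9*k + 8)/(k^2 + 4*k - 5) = (k - 8)/(k + 5)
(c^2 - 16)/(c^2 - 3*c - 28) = (c - 4)/(c - 7)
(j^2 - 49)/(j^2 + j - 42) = (j - 7)/(j - 6)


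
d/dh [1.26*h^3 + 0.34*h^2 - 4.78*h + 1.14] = 3.78*h^2 + 0.68*h - 4.78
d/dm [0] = 0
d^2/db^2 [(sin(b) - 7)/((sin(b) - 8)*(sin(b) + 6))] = (-sin(b)^5 + 26*sin(b)^4 - 328*sin(b)^3 + 1426*sin(b)^2 - 2604*sin(b) - 920)/((sin(b) - 8)^3*(sin(b) + 6)^3)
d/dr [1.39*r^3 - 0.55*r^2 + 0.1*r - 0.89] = 4.17*r^2 - 1.1*r + 0.1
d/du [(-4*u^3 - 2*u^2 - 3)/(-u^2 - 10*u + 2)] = 2*(2*u^4 + 40*u^3 - 2*u^2 - 7*u - 15)/(u^4 + 20*u^3 + 96*u^2 - 40*u + 4)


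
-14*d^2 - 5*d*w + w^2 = (-7*d + w)*(2*d + w)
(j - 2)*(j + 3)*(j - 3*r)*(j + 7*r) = j^4 + 4*j^3*r + j^3 - 21*j^2*r^2 + 4*j^2*r - 6*j^2 - 21*j*r^2 - 24*j*r + 126*r^2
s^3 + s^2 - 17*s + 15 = (s - 3)*(s - 1)*(s + 5)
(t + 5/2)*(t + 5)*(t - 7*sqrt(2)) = t^3 - 7*sqrt(2)*t^2 + 15*t^2/2 - 105*sqrt(2)*t/2 + 25*t/2 - 175*sqrt(2)/2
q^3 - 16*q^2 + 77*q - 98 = (q - 7)^2*(q - 2)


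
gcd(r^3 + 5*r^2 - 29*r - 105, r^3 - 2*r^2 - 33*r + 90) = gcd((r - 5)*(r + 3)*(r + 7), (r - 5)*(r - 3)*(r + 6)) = r - 5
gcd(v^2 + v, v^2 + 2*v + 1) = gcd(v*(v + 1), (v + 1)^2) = v + 1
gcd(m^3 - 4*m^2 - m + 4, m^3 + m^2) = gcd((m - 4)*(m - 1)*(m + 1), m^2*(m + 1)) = m + 1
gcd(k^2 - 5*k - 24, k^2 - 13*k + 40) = k - 8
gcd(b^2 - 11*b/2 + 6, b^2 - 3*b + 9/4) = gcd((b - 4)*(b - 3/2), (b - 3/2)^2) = b - 3/2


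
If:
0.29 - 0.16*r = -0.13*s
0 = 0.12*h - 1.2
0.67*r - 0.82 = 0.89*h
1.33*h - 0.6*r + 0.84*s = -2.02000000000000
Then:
No Solution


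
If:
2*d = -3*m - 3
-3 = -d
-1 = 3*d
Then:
No Solution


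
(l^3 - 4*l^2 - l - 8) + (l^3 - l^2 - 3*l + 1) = 2*l^3 - 5*l^2 - 4*l - 7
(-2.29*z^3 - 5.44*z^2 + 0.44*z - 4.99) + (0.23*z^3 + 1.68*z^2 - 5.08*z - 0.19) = -2.06*z^3 - 3.76*z^2 - 4.64*z - 5.18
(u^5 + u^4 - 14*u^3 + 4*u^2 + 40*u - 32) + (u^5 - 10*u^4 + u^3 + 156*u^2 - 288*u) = 2*u^5 - 9*u^4 - 13*u^3 + 160*u^2 - 248*u - 32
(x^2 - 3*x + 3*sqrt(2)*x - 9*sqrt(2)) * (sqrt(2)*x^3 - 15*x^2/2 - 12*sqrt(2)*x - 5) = sqrt(2)*x^5 - 3*sqrt(2)*x^4 - 3*x^4/2 - 69*sqrt(2)*x^3/2 + 9*x^3/2 - 77*x^2 + 207*sqrt(2)*x^2/2 - 15*sqrt(2)*x + 231*x + 45*sqrt(2)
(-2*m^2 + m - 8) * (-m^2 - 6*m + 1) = 2*m^4 + 11*m^3 + 49*m - 8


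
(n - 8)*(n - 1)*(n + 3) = n^3 - 6*n^2 - 19*n + 24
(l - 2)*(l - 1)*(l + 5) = l^3 + 2*l^2 - 13*l + 10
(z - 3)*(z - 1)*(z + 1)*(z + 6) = z^4 + 3*z^3 - 19*z^2 - 3*z + 18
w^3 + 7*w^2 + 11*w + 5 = (w + 1)^2*(w + 5)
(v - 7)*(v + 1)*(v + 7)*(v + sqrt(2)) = v^4 + v^3 + sqrt(2)*v^3 - 49*v^2 + sqrt(2)*v^2 - 49*sqrt(2)*v - 49*v - 49*sqrt(2)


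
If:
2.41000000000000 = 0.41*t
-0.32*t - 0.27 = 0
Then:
No Solution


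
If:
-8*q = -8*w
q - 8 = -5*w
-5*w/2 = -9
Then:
No Solution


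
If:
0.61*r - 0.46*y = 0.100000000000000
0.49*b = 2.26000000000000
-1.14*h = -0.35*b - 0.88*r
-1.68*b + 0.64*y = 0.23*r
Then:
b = 4.61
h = 11.26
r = 12.75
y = 16.69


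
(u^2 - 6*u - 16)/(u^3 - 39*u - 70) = (u - 8)/(u^2 - 2*u - 35)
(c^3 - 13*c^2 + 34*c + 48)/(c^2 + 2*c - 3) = (c^3 - 13*c^2 + 34*c + 48)/(c^2 + 2*c - 3)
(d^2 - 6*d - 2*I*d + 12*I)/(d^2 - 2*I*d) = (d - 6)/d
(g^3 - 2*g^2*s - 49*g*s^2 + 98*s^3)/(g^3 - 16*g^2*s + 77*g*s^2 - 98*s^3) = (-g - 7*s)/(-g + 7*s)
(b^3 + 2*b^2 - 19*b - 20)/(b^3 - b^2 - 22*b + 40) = (b + 1)/(b - 2)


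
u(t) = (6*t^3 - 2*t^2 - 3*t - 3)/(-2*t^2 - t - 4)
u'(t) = (4*t + 1)*(6*t^3 - 2*t^2 - 3*t - 3)/(-2*t^2 - t - 4)^2 + (18*t^2 - 4*t - 3)/(-2*t^2 - t - 4) = (-12*t^4 - 12*t^3 - 76*t^2 + 4*t + 9)/(4*t^4 + 4*t^3 + 17*t^2 + 8*t + 16)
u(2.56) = -3.91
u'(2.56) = -3.09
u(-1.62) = 3.79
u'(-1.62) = -3.93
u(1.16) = -0.02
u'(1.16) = -2.09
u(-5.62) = 18.10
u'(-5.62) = -3.23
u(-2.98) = 9.08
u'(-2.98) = -3.70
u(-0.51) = 0.69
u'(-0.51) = -0.75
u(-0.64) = 0.83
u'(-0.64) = -1.35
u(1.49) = -0.80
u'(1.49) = -2.56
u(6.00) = -14.67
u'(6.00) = -3.10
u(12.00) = -33.03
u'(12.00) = -3.03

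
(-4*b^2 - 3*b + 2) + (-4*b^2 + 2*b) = -8*b^2 - b + 2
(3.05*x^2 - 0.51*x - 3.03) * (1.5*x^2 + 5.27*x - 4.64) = 4.575*x^4 + 15.3085*x^3 - 21.3847*x^2 - 13.6017*x + 14.0592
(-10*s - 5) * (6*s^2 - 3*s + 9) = -60*s^3 - 75*s - 45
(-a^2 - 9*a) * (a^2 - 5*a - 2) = -a^4 - 4*a^3 + 47*a^2 + 18*a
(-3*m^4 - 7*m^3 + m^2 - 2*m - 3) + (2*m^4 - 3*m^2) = -m^4 - 7*m^3 - 2*m^2 - 2*m - 3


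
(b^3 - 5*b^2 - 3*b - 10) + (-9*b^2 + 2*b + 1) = b^3 - 14*b^2 - b - 9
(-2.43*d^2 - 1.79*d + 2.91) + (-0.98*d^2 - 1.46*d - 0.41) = -3.41*d^2 - 3.25*d + 2.5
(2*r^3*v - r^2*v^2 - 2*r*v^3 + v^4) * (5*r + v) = 10*r^4*v - 3*r^3*v^2 - 11*r^2*v^3 + 3*r*v^4 + v^5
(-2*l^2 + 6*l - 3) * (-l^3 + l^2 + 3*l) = 2*l^5 - 8*l^4 + 3*l^3 + 15*l^2 - 9*l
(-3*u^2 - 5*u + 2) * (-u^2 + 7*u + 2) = 3*u^4 - 16*u^3 - 43*u^2 + 4*u + 4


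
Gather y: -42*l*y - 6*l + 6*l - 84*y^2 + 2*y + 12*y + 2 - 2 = -84*y^2 + y*(14 - 42*l)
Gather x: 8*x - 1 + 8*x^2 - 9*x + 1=8*x^2 - x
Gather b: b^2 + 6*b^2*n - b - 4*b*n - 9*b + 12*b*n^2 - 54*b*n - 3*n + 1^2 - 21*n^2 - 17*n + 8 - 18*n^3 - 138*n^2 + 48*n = b^2*(6*n + 1) + b*(12*n^2 - 58*n - 10) - 18*n^3 - 159*n^2 + 28*n + 9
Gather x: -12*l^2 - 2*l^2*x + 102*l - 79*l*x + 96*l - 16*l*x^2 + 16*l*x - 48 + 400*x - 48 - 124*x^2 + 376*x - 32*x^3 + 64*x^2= -12*l^2 + 198*l - 32*x^3 + x^2*(-16*l - 60) + x*(-2*l^2 - 63*l + 776) - 96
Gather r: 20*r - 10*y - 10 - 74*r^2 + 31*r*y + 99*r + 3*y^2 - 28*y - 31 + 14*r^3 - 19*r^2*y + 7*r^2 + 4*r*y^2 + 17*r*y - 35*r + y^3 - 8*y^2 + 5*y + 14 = 14*r^3 + r^2*(-19*y - 67) + r*(4*y^2 + 48*y + 84) + y^3 - 5*y^2 - 33*y - 27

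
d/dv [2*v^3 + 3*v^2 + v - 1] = 6*v^2 + 6*v + 1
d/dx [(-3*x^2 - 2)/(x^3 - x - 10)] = (6*x*(-x^3 + x + 10) + (3*x^2 - 1)*(3*x^2 + 2))/(-x^3 + x + 10)^2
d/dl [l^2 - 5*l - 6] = 2*l - 5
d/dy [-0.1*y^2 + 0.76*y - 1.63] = 0.76 - 0.2*y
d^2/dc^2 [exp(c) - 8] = exp(c)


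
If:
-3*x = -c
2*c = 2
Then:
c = 1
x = 1/3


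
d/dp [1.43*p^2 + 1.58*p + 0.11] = 2.86*p + 1.58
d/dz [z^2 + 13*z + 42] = 2*z + 13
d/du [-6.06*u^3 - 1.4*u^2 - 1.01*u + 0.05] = -18.18*u^2 - 2.8*u - 1.01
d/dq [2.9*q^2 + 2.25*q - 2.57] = 5.8*q + 2.25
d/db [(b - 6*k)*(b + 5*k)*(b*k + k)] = k*(3*b^2 - 2*b*k + 2*b - 30*k^2 - k)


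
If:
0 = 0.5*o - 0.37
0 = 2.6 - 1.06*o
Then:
No Solution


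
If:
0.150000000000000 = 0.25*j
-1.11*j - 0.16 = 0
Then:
No Solution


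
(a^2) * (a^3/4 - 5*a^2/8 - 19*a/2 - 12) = a^5/4 - 5*a^4/8 - 19*a^3/2 - 12*a^2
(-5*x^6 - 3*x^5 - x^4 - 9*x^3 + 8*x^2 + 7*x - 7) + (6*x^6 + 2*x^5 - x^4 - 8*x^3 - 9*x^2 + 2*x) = x^6 - x^5 - 2*x^4 - 17*x^3 - x^2 + 9*x - 7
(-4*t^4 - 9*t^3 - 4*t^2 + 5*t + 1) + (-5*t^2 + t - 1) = -4*t^4 - 9*t^3 - 9*t^2 + 6*t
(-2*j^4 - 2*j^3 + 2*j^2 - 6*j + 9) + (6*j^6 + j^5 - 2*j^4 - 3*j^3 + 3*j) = 6*j^6 + j^5 - 4*j^4 - 5*j^3 + 2*j^2 - 3*j + 9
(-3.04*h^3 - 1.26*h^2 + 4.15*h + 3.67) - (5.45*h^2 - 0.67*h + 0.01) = -3.04*h^3 - 6.71*h^2 + 4.82*h + 3.66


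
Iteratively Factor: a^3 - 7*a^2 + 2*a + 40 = (a + 2)*(a^2 - 9*a + 20) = (a - 5)*(a + 2)*(a - 4)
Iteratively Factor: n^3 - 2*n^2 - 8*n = (n)*(n^2 - 2*n - 8) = n*(n - 4)*(n + 2)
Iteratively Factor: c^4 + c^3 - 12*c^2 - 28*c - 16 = (c + 1)*(c^3 - 12*c - 16) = (c - 4)*(c + 1)*(c^2 + 4*c + 4) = (c - 4)*(c + 1)*(c + 2)*(c + 2)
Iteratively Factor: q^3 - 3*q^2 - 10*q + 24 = (q + 3)*(q^2 - 6*q + 8) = (q - 2)*(q + 3)*(q - 4)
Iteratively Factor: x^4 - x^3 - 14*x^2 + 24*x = (x)*(x^3 - x^2 - 14*x + 24) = x*(x + 4)*(x^2 - 5*x + 6) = x*(x - 3)*(x + 4)*(x - 2)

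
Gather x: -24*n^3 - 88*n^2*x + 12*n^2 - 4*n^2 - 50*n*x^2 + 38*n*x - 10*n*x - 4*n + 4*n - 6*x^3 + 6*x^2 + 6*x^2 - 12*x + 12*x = -24*n^3 + 8*n^2 - 6*x^3 + x^2*(12 - 50*n) + x*(-88*n^2 + 28*n)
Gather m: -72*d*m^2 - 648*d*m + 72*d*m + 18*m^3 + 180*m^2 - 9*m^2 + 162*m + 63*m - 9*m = 18*m^3 + m^2*(171 - 72*d) + m*(216 - 576*d)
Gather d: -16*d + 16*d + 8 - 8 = 0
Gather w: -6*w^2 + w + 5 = -6*w^2 + w + 5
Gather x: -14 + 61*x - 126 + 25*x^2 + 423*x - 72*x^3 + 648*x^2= -72*x^3 + 673*x^2 + 484*x - 140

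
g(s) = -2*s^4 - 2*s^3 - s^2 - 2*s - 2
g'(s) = -8*s^3 - 6*s^2 - 2*s - 2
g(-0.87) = -0.85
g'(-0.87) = 0.47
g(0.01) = -2.02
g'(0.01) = -2.02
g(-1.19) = -1.68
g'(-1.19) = 5.36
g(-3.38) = -190.47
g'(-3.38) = 245.13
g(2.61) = -142.40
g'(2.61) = -190.33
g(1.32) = -17.05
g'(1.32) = -33.49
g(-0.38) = -1.32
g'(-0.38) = -1.67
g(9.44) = -17674.93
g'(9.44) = -7285.42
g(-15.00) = -94697.00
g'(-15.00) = 25678.00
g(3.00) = -233.00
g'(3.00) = -278.00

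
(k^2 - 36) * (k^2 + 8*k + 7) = k^4 + 8*k^3 - 29*k^2 - 288*k - 252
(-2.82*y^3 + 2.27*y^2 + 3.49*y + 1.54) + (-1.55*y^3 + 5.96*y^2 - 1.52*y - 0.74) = -4.37*y^3 + 8.23*y^2 + 1.97*y + 0.8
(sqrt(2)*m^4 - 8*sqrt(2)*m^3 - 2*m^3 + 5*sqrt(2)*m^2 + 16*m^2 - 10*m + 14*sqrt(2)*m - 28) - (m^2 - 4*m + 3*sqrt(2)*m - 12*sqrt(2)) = sqrt(2)*m^4 - 8*sqrt(2)*m^3 - 2*m^3 + 5*sqrt(2)*m^2 + 15*m^2 - 6*m + 11*sqrt(2)*m - 28 + 12*sqrt(2)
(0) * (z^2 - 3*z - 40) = 0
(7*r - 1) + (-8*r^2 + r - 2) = -8*r^2 + 8*r - 3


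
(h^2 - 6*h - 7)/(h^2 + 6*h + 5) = (h - 7)/(h + 5)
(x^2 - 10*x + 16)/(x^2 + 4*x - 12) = (x - 8)/(x + 6)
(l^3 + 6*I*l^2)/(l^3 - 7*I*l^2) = (l + 6*I)/(l - 7*I)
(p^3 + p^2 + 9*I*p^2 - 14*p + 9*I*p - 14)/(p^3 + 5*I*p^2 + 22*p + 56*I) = (p + 1)/(p - 4*I)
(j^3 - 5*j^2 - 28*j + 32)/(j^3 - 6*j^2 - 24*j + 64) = (j - 1)/(j - 2)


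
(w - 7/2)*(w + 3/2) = w^2 - 2*w - 21/4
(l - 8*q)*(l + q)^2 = l^3 - 6*l^2*q - 15*l*q^2 - 8*q^3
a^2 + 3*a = a*(a + 3)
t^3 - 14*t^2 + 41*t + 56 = (t - 8)*(t - 7)*(t + 1)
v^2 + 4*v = v*(v + 4)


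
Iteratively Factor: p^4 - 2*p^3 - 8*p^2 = (p + 2)*(p^3 - 4*p^2) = p*(p + 2)*(p^2 - 4*p) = p*(p - 4)*(p + 2)*(p)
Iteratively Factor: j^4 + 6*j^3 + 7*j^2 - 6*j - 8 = (j + 1)*(j^3 + 5*j^2 + 2*j - 8) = (j + 1)*(j + 4)*(j^2 + j - 2) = (j + 1)*(j + 2)*(j + 4)*(j - 1)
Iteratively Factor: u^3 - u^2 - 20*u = (u - 5)*(u^2 + 4*u) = u*(u - 5)*(u + 4)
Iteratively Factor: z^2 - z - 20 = (z + 4)*(z - 5)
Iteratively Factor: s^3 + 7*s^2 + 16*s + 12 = (s + 2)*(s^2 + 5*s + 6) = (s + 2)^2*(s + 3)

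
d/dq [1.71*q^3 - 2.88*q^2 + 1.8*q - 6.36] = 5.13*q^2 - 5.76*q + 1.8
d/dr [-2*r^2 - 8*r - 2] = -4*r - 8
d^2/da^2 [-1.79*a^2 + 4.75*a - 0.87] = -3.58000000000000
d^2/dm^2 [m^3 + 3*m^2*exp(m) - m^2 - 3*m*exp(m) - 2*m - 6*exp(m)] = 3*m^2*exp(m) + 9*m*exp(m) + 6*m - 6*exp(m) - 2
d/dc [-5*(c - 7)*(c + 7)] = -10*c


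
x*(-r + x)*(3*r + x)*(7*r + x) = -21*r^3*x + 11*r^2*x^2 + 9*r*x^3 + x^4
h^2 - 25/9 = (h - 5/3)*(h + 5/3)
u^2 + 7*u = u*(u + 7)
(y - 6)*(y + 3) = y^2 - 3*y - 18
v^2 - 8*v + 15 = (v - 5)*(v - 3)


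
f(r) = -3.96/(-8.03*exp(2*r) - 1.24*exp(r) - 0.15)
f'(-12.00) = 0.00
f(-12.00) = 26.40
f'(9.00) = 0.00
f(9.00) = 0.00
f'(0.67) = -0.23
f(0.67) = 0.12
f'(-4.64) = -2.01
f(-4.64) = 24.34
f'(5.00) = -0.00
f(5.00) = 0.00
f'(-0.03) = -0.81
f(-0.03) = 0.44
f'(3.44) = -0.00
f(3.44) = 0.00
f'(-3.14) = -6.93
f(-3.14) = 18.11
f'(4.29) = -0.00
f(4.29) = 0.00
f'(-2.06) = -8.63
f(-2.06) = 9.03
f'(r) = -3.96*(16.06*exp(2*r) + 1.24*exp(r))/(-8.03*exp(2*r) - 1.24*exp(r) - 0.15)^2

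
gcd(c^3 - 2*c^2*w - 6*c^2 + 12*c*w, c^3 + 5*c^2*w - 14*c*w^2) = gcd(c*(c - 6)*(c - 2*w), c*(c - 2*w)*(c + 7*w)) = -c^2 + 2*c*w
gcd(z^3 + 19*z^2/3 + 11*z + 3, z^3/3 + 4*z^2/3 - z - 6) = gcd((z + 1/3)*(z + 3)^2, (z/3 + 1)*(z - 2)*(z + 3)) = z^2 + 6*z + 9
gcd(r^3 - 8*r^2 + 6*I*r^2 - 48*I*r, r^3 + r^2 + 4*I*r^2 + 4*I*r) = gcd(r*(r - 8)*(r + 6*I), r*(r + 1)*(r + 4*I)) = r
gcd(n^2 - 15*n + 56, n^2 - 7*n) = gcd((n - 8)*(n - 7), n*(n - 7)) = n - 7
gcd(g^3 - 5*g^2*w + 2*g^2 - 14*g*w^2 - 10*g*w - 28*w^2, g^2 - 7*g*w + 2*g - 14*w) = -g^2 + 7*g*w - 2*g + 14*w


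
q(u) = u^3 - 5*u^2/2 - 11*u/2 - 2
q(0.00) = -2.00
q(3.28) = -11.65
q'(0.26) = -6.60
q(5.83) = 79.12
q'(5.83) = 67.32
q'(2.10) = -2.77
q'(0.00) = -5.50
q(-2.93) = -32.50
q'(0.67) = -7.50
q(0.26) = -3.58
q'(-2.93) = 34.90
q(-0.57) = 0.14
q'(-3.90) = 59.63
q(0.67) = -6.51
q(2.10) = -15.31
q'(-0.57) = -1.68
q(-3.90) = -77.89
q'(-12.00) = 486.50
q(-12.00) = -2024.00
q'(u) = 3*u^2 - 5*u - 11/2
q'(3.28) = 10.38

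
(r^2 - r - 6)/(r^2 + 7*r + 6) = (r^2 - r - 6)/(r^2 + 7*r + 6)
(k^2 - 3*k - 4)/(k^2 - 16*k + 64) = (k^2 - 3*k - 4)/(k^2 - 16*k + 64)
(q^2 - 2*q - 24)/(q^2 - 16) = (q - 6)/(q - 4)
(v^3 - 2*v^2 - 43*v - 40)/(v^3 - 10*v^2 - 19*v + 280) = (v + 1)/(v - 7)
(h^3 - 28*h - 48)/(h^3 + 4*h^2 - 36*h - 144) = (h + 2)/(h + 6)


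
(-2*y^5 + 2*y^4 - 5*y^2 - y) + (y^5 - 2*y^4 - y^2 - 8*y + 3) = -y^5 - 6*y^2 - 9*y + 3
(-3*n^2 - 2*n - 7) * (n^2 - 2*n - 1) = -3*n^4 + 4*n^3 + 16*n + 7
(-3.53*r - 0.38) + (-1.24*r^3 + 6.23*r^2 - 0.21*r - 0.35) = -1.24*r^3 + 6.23*r^2 - 3.74*r - 0.73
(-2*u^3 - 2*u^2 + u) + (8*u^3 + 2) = 6*u^3 - 2*u^2 + u + 2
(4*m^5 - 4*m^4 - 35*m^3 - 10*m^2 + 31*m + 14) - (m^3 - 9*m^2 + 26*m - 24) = 4*m^5 - 4*m^4 - 36*m^3 - m^2 + 5*m + 38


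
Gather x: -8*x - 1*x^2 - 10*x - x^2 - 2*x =-2*x^2 - 20*x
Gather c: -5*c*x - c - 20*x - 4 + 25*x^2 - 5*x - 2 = c*(-5*x - 1) + 25*x^2 - 25*x - 6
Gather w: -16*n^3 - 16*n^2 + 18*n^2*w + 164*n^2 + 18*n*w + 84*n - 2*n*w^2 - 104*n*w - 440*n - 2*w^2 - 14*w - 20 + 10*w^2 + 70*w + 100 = -16*n^3 + 148*n^2 - 356*n + w^2*(8 - 2*n) + w*(18*n^2 - 86*n + 56) + 80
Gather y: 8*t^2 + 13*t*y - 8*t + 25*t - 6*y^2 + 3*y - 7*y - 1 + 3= 8*t^2 + 17*t - 6*y^2 + y*(13*t - 4) + 2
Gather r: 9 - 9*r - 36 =-9*r - 27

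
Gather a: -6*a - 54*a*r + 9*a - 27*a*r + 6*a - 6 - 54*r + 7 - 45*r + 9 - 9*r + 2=a*(9 - 81*r) - 108*r + 12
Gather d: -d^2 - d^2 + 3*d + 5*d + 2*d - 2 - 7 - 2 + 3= -2*d^2 + 10*d - 8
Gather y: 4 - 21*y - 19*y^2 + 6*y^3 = 6*y^3 - 19*y^2 - 21*y + 4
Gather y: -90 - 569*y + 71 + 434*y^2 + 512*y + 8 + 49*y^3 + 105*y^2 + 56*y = 49*y^3 + 539*y^2 - y - 11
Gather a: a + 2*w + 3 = a + 2*w + 3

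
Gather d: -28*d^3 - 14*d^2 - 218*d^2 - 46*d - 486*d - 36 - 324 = -28*d^3 - 232*d^2 - 532*d - 360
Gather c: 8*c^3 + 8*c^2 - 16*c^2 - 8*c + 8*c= 8*c^3 - 8*c^2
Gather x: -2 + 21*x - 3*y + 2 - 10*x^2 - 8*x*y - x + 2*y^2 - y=-10*x^2 + x*(20 - 8*y) + 2*y^2 - 4*y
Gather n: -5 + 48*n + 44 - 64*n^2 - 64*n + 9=-64*n^2 - 16*n + 48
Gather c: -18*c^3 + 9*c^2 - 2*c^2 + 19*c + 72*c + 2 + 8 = -18*c^3 + 7*c^2 + 91*c + 10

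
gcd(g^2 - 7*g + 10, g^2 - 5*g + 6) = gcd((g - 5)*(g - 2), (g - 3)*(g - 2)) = g - 2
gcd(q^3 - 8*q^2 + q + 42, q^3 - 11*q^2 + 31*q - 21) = q^2 - 10*q + 21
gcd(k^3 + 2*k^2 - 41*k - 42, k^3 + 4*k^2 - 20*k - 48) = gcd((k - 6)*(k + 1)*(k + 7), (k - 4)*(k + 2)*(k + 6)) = 1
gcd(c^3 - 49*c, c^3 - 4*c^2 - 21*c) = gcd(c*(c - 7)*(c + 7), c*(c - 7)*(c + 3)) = c^2 - 7*c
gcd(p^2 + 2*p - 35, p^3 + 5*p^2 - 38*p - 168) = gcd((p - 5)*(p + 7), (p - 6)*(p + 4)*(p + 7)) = p + 7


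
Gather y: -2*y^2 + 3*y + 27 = -2*y^2 + 3*y + 27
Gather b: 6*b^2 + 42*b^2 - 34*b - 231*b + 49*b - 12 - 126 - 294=48*b^2 - 216*b - 432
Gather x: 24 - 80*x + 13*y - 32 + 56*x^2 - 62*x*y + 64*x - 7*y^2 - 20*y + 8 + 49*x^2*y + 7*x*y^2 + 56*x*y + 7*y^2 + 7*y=x^2*(49*y + 56) + x*(7*y^2 - 6*y - 16)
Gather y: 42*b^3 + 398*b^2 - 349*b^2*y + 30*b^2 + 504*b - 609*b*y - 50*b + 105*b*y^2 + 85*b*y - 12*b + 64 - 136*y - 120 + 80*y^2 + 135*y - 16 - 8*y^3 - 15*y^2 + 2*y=42*b^3 + 428*b^2 + 442*b - 8*y^3 + y^2*(105*b + 65) + y*(-349*b^2 - 524*b + 1) - 72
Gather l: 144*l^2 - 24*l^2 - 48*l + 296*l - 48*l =120*l^2 + 200*l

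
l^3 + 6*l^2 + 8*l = l*(l + 2)*(l + 4)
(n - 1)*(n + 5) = n^2 + 4*n - 5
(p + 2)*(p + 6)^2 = p^3 + 14*p^2 + 60*p + 72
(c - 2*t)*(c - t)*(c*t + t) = c^3*t - 3*c^2*t^2 + c^2*t + 2*c*t^3 - 3*c*t^2 + 2*t^3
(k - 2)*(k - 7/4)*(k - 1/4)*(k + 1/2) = k^4 - 7*k^3/2 + 39*k^2/16 + 43*k/32 - 7/16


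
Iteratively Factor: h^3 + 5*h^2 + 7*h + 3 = (h + 1)*(h^2 + 4*h + 3) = (h + 1)^2*(h + 3)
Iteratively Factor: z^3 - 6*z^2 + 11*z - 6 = (z - 3)*(z^2 - 3*z + 2) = (z - 3)*(z - 1)*(z - 2)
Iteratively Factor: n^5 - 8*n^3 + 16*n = (n - 2)*(n^4 + 2*n^3 - 4*n^2 - 8*n) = (n - 2)^2*(n^3 + 4*n^2 + 4*n) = (n - 2)^2*(n + 2)*(n^2 + 2*n) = n*(n - 2)^2*(n + 2)*(n + 2)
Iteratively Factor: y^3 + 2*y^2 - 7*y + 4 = (y + 4)*(y^2 - 2*y + 1) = (y - 1)*(y + 4)*(y - 1)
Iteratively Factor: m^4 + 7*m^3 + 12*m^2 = (m + 4)*(m^3 + 3*m^2) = m*(m + 4)*(m^2 + 3*m) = m*(m + 3)*(m + 4)*(m)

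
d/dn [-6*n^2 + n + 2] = 1 - 12*n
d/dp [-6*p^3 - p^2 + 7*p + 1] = -18*p^2 - 2*p + 7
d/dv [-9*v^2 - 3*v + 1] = -18*v - 3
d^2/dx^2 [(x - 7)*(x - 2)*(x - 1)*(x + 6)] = 12*x^2 - 24*x - 74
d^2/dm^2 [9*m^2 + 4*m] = 18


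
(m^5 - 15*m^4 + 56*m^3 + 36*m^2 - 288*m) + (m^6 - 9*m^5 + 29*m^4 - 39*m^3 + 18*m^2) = m^6 - 8*m^5 + 14*m^4 + 17*m^3 + 54*m^2 - 288*m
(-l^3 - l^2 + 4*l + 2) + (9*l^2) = -l^3 + 8*l^2 + 4*l + 2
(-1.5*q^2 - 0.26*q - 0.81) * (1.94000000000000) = -2.91*q^2 - 0.5044*q - 1.5714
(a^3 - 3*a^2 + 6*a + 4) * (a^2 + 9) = a^5 - 3*a^4 + 15*a^3 - 23*a^2 + 54*a + 36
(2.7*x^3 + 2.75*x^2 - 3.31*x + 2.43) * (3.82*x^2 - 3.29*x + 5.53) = 10.314*x^5 + 1.622*x^4 - 6.7607*x^3 + 35.38*x^2 - 26.299*x + 13.4379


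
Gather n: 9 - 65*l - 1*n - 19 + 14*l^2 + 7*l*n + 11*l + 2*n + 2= 14*l^2 - 54*l + n*(7*l + 1) - 8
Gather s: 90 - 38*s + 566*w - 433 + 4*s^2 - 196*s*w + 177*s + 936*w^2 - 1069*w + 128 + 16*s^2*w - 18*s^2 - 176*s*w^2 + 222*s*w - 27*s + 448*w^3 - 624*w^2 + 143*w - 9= s^2*(16*w - 14) + s*(-176*w^2 + 26*w + 112) + 448*w^3 + 312*w^2 - 360*w - 224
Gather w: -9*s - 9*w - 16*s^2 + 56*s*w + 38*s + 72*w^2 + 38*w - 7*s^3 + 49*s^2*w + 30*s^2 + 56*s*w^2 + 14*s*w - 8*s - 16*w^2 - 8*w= -7*s^3 + 14*s^2 + 21*s + w^2*(56*s + 56) + w*(49*s^2 + 70*s + 21)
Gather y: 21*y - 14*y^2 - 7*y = -14*y^2 + 14*y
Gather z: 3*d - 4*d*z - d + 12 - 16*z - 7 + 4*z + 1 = 2*d + z*(-4*d - 12) + 6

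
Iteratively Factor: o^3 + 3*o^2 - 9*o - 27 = (o + 3)*(o^2 - 9) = (o + 3)^2*(o - 3)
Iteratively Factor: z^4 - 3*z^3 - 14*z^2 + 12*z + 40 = (z + 2)*(z^3 - 5*z^2 - 4*z + 20) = (z - 5)*(z + 2)*(z^2 - 4) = (z - 5)*(z - 2)*(z + 2)*(z + 2)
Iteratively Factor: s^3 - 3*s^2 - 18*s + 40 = (s + 4)*(s^2 - 7*s + 10) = (s - 2)*(s + 4)*(s - 5)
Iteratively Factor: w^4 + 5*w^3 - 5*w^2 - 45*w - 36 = (w + 4)*(w^3 + w^2 - 9*w - 9) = (w - 3)*(w + 4)*(w^2 + 4*w + 3) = (w - 3)*(w + 3)*(w + 4)*(w + 1)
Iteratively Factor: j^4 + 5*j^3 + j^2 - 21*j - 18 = (j + 3)*(j^3 + 2*j^2 - 5*j - 6) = (j - 2)*(j + 3)*(j^2 + 4*j + 3) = (j - 2)*(j + 3)^2*(j + 1)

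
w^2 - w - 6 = (w - 3)*(w + 2)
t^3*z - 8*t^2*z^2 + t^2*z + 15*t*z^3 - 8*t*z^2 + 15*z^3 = (t - 5*z)*(t - 3*z)*(t*z + z)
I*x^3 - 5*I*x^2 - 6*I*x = x*(x - 6)*(I*x + I)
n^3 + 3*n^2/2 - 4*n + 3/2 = (n - 1)*(n - 1/2)*(n + 3)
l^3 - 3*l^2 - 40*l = l*(l - 8)*(l + 5)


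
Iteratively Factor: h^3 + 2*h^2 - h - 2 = (h + 2)*(h^2 - 1) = (h - 1)*(h + 2)*(h + 1)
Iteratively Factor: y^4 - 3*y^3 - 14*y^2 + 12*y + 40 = (y - 5)*(y^3 + 2*y^2 - 4*y - 8) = (y - 5)*(y - 2)*(y^2 + 4*y + 4) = (y - 5)*(y - 2)*(y + 2)*(y + 2)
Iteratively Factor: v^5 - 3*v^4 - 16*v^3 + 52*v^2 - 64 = (v - 4)*(v^4 + v^3 - 12*v^2 + 4*v + 16) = (v - 4)*(v + 4)*(v^3 - 3*v^2 + 4) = (v - 4)*(v + 1)*(v + 4)*(v^2 - 4*v + 4) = (v - 4)*(v - 2)*(v + 1)*(v + 4)*(v - 2)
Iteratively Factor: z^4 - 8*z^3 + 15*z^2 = (z - 3)*(z^3 - 5*z^2) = z*(z - 3)*(z^2 - 5*z) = z*(z - 5)*(z - 3)*(z)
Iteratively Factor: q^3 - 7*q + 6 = (q - 2)*(q^2 + 2*q - 3) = (q - 2)*(q + 3)*(q - 1)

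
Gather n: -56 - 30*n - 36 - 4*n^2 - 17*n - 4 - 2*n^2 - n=-6*n^2 - 48*n - 96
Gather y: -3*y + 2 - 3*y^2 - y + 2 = -3*y^2 - 4*y + 4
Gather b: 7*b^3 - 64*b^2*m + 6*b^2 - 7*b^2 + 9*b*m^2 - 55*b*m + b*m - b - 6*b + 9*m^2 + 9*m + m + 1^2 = 7*b^3 + b^2*(-64*m - 1) + b*(9*m^2 - 54*m - 7) + 9*m^2 + 10*m + 1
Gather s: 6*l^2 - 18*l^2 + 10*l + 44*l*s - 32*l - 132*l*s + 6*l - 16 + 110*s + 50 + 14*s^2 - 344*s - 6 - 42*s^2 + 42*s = -12*l^2 - 16*l - 28*s^2 + s*(-88*l - 192) + 28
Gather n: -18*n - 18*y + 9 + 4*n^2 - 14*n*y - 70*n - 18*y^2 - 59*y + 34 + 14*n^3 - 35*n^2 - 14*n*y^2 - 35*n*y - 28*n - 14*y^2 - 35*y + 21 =14*n^3 - 31*n^2 + n*(-14*y^2 - 49*y - 116) - 32*y^2 - 112*y + 64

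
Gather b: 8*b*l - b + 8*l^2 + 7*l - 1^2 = b*(8*l - 1) + 8*l^2 + 7*l - 1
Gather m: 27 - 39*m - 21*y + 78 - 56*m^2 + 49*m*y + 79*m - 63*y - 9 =-56*m^2 + m*(49*y + 40) - 84*y + 96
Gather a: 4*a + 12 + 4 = 4*a + 16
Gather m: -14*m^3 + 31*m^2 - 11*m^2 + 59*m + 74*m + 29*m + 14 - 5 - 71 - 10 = -14*m^3 + 20*m^2 + 162*m - 72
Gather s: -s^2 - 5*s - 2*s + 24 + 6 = -s^2 - 7*s + 30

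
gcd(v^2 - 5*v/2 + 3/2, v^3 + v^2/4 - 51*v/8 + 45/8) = v - 3/2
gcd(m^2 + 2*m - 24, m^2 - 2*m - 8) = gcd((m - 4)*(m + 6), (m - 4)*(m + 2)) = m - 4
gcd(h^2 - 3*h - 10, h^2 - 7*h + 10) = h - 5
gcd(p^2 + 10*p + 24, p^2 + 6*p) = p + 6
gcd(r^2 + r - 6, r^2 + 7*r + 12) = r + 3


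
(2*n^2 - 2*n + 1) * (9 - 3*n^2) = -6*n^4 + 6*n^3 + 15*n^2 - 18*n + 9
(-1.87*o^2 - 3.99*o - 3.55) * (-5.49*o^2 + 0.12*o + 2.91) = 10.2663*o^4 + 21.6807*o^3 + 13.569*o^2 - 12.0369*o - 10.3305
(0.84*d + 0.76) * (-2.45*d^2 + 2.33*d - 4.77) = -2.058*d^3 + 0.0952*d^2 - 2.236*d - 3.6252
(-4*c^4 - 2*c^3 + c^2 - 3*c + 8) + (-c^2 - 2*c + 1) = -4*c^4 - 2*c^3 - 5*c + 9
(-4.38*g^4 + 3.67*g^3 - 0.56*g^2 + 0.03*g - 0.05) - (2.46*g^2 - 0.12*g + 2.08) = -4.38*g^4 + 3.67*g^3 - 3.02*g^2 + 0.15*g - 2.13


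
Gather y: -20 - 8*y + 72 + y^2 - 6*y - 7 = y^2 - 14*y + 45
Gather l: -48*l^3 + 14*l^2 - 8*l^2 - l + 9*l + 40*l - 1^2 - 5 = -48*l^3 + 6*l^2 + 48*l - 6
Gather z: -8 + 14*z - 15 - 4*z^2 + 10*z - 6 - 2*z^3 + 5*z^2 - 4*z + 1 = -2*z^3 + z^2 + 20*z - 28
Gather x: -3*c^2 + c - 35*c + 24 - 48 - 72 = -3*c^2 - 34*c - 96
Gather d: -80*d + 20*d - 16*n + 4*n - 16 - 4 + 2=-60*d - 12*n - 18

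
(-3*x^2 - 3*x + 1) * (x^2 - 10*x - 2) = -3*x^4 + 27*x^3 + 37*x^2 - 4*x - 2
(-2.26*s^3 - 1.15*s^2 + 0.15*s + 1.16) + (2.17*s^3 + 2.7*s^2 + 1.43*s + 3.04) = -0.0899999999999999*s^3 + 1.55*s^2 + 1.58*s + 4.2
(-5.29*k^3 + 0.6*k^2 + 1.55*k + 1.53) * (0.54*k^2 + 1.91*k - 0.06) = -2.8566*k^5 - 9.7799*k^4 + 2.3004*k^3 + 3.7507*k^2 + 2.8293*k - 0.0918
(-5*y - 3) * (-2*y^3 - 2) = 10*y^4 + 6*y^3 + 10*y + 6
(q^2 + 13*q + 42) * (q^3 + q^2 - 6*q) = q^5 + 14*q^4 + 49*q^3 - 36*q^2 - 252*q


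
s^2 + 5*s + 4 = (s + 1)*(s + 4)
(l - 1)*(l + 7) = l^2 + 6*l - 7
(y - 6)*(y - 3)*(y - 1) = y^3 - 10*y^2 + 27*y - 18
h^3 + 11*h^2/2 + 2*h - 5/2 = (h - 1/2)*(h + 1)*(h + 5)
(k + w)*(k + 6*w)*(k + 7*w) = k^3 + 14*k^2*w + 55*k*w^2 + 42*w^3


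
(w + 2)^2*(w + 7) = w^3 + 11*w^2 + 32*w + 28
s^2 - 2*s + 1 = (s - 1)^2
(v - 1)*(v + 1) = v^2 - 1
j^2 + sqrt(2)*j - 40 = (j - 4*sqrt(2))*(j + 5*sqrt(2))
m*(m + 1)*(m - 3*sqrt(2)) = m^3 - 3*sqrt(2)*m^2 + m^2 - 3*sqrt(2)*m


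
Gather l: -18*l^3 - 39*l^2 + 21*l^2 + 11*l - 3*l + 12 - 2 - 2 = -18*l^3 - 18*l^2 + 8*l + 8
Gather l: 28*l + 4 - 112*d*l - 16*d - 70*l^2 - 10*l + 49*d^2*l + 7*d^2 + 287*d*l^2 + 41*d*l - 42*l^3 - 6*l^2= 7*d^2 - 16*d - 42*l^3 + l^2*(287*d - 76) + l*(49*d^2 - 71*d + 18) + 4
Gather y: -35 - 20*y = -20*y - 35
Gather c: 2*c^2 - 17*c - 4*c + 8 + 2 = 2*c^2 - 21*c + 10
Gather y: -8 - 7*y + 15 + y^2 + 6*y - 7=y^2 - y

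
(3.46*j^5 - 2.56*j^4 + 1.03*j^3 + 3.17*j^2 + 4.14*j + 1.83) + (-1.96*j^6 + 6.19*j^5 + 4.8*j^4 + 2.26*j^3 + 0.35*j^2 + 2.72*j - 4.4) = -1.96*j^6 + 9.65*j^5 + 2.24*j^4 + 3.29*j^3 + 3.52*j^2 + 6.86*j - 2.57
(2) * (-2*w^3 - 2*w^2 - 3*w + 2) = -4*w^3 - 4*w^2 - 6*w + 4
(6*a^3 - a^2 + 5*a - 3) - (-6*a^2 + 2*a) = 6*a^3 + 5*a^2 + 3*a - 3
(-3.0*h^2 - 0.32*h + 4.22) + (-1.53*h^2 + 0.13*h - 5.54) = -4.53*h^2 - 0.19*h - 1.32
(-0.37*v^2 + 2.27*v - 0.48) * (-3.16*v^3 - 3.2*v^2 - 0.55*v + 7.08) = 1.1692*v^5 - 5.9892*v^4 - 5.5437*v^3 - 2.3321*v^2 + 16.3356*v - 3.3984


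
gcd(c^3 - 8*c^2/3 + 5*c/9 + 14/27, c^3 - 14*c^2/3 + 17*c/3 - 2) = c - 2/3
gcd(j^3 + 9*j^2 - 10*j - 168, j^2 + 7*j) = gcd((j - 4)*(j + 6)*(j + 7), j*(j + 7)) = j + 7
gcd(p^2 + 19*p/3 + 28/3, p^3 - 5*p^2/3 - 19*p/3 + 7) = p + 7/3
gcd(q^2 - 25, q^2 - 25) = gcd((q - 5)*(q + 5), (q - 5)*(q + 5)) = q^2 - 25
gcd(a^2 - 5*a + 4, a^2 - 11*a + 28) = a - 4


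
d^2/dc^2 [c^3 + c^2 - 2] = 6*c + 2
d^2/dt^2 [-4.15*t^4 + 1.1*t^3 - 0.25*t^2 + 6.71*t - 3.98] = -49.8*t^2 + 6.6*t - 0.5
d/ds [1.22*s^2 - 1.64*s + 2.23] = 2.44*s - 1.64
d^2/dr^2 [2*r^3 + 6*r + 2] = 12*r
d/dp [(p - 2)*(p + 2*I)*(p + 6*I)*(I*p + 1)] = 4*I*p^3 + p^2*(-21 - 6*I) + p*(28 - 8*I) - 12 + 8*I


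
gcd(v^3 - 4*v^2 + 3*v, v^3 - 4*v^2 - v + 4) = v - 1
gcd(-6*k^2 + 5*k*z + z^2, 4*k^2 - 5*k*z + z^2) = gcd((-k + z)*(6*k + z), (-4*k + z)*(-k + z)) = -k + z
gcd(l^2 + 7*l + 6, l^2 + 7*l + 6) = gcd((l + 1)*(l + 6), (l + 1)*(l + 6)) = l^2 + 7*l + 6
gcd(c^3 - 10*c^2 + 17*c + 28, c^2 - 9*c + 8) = 1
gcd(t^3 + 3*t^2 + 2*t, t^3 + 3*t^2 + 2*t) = t^3 + 3*t^2 + 2*t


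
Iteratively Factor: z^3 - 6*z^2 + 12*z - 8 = (z - 2)*(z^2 - 4*z + 4) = (z - 2)^2*(z - 2)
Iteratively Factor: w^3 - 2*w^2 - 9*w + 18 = (w - 2)*(w^2 - 9) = (w - 3)*(w - 2)*(w + 3)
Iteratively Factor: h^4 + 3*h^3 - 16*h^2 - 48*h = (h + 3)*(h^3 - 16*h) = (h + 3)*(h + 4)*(h^2 - 4*h) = (h - 4)*(h + 3)*(h + 4)*(h)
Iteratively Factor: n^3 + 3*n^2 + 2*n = (n + 2)*(n^2 + n) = (n + 1)*(n + 2)*(n)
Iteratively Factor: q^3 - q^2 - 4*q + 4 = (q + 2)*(q^2 - 3*q + 2) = (q - 1)*(q + 2)*(q - 2)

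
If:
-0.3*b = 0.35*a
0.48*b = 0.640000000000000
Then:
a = -1.14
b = 1.33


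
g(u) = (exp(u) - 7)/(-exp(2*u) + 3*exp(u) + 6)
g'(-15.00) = 0.00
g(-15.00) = -1.17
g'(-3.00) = 0.03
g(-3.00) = -1.13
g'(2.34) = -0.02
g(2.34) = -0.05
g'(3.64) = 0.02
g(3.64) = -0.02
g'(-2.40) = 0.06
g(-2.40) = -1.10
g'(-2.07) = 0.08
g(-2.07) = -1.08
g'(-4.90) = 0.01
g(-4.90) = -1.16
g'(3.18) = 0.03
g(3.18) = -0.03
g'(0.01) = 0.22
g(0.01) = -0.75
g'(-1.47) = 0.12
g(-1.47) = -1.02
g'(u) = (exp(u) - 7)*(2*exp(2*u) - 3*exp(u))/(-exp(2*u) + 3*exp(u) + 6)^2 + exp(u)/(-exp(2*u) + 3*exp(u) + 6) = ((exp(u) - 7)*(2*exp(u) - 3) - exp(2*u) + 3*exp(u) + 6)*exp(u)/(-exp(2*u) + 3*exp(u) + 6)^2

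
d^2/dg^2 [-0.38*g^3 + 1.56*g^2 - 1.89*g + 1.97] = 3.12 - 2.28*g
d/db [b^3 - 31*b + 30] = 3*b^2 - 31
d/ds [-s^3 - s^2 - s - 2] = -3*s^2 - 2*s - 1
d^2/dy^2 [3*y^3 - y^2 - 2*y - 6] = 18*y - 2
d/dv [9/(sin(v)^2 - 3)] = -36*sin(2*v)/(cos(2*v) + 5)^2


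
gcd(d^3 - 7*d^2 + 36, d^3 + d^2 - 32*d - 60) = d^2 - 4*d - 12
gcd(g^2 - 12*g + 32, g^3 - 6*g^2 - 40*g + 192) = g^2 - 12*g + 32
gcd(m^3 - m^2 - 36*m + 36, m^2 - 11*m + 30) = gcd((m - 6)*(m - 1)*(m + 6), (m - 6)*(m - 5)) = m - 6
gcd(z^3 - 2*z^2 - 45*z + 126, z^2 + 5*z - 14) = z + 7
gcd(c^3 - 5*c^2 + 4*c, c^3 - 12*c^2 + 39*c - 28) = c^2 - 5*c + 4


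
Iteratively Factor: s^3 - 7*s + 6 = (s + 3)*(s^2 - 3*s + 2) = (s - 2)*(s + 3)*(s - 1)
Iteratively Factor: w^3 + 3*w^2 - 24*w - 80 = (w - 5)*(w^2 + 8*w + 16) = (w - 5)*(w + 4)*(w + 4)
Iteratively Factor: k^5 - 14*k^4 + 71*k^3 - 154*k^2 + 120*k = (k - 2)*(k^4 - 12*k^3 + 47*k^2 - 60*k) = k*(k - 2)*(k^3 - 12*k^2 + 47*k - 60) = k*(k - 4)*(k - 2)*(k^2 - 8*k + 15) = k*(k - 4)*(k - 3)*(k - 2)*(k - 5)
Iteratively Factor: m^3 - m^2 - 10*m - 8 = (m + 1)*(m^2 - 2*m - 8) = (m - 4)*(m + 1)*(m + 2)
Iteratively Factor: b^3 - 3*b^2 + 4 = (b - 2)*(b^2 - b - 2) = (b - 2)*(b + 1)*(b - 2)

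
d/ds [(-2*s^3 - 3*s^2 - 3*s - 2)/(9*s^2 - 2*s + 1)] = (-18*s^4 + 8*s^3 + 27*s^2 + 30*s - 7)/(81*s^4 - 36*s^3 + 22*s^2 - 4*s + 1)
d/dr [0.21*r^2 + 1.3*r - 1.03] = 0.42*r + 1.3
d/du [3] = 0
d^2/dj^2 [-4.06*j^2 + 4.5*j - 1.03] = -8.12000000000000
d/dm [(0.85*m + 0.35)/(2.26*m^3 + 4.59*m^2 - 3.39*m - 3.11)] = (1.921*m^3 + 3.9015*m^2 - 2.8815*m - (0.85*m + 0.35)*(6.78*m^2 + 9.18*m - 3.39) - 2.6435)/(2.26*m^3 + 4.59*m^2 - 3.39*m - 3.11)^2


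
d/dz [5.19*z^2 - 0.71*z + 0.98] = 10.38*z - 0.71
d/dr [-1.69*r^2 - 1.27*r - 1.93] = -3.38*r - 1.27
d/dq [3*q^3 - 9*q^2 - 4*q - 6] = 9*q^2 - 18*q - 4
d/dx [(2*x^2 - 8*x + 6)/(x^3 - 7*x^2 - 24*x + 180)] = 2*(-x^3 + 2*x^2 - 49*x + 108)/(x^5 - 8*x^4 - 47*x^3 + 414*x^2 + 540*x - 5400)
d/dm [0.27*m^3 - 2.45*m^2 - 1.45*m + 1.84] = 0.81*m^2 - 4.9*m - 1.45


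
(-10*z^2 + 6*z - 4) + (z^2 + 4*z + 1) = -9*z^2 + 10*z - 3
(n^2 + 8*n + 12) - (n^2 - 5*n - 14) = 13*n + 26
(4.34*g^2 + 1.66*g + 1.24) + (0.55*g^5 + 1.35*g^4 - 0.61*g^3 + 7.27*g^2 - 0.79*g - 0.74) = 0.55*g^5 + 1.35*g^4 - 0.61*g^3 + 11.61*g^2 + 0.87*g + 0.5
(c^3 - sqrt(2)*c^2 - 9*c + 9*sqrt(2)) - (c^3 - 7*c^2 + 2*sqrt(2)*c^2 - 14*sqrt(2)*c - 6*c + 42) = -3*sqrt(2)*c^2 + 7*c^2 - 3*c + 14*sqrt(2)*c - 42 + 9*sqrt(2)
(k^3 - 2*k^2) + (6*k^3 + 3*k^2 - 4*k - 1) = 7*k^3 + k^2 - 4*k - 1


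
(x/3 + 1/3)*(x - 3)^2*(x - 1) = x^4/3 - 2*x^3 + 8*x^2/3 + 2*x - 3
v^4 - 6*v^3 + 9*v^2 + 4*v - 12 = (v - 3)*(v - 2)^2*(v + 1)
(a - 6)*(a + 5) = a^2 - a - 30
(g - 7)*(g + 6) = g^2 - g - 42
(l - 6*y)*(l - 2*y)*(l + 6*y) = l^3 - 2*l^2*y - 36*l*y^2 + 72*y^3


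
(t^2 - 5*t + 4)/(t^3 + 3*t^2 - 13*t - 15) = (t^2 - 5*t + 4)/(t^3 + 3*t^2 - 13*t - 15)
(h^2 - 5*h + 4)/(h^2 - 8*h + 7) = (h - 4)/(h - 7)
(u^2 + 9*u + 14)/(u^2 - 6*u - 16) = (u + 7)/(u - 8)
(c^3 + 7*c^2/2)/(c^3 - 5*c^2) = (c + 7/2)/(c - 5)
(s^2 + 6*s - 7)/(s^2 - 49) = (s - 1)/(s - 7)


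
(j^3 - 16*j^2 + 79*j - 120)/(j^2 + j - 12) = (j^2 - 13*j + 40)/(j + 4)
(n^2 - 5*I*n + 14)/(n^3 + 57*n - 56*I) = (n + 2*I)/(n^2 + 7*I*n + 8)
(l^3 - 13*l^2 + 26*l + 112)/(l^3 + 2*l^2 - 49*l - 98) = (l - 8)/(l + 7)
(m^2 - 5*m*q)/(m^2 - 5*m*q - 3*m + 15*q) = m/(m - 3)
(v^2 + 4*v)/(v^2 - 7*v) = (v + 4)/(v - 7)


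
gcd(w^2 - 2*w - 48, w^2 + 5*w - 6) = w + 6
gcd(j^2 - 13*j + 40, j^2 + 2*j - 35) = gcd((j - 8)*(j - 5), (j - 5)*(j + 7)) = j - 5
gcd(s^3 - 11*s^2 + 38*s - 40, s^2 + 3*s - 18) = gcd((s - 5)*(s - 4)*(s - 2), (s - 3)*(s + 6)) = 1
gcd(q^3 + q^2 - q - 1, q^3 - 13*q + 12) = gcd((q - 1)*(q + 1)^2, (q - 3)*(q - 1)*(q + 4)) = q - 1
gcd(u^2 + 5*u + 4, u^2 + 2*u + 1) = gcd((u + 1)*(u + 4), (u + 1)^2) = u + 1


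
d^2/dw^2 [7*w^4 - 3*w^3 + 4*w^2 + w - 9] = 84*w^2 - 18*w + 8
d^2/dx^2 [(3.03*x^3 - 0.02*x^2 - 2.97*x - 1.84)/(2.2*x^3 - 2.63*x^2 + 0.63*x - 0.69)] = (34.86956*x^6 - 111.44628*x^5 + 51.6001199999999*x^4 + 128.40311*x^3 - 153.450618*x^2 + 42.526908*x + 2.616342)/(10.648*x^9 - 38.1876*x^8 + 54.79914*x^7 - 50.081327*x^6 + 39.646521*x^5 - 23.187564*x^4 + 10.251873*x^3 - 4.578012*x^2 + 0.899829*x - 0.328509)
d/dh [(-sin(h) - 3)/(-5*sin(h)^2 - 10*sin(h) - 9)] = (-30*sin(h) + 5*cos(h)^2 - 26)*cos(h)/(5*sin(h)^2 + 10*sin(h) + 9)^2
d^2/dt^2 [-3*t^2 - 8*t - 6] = -6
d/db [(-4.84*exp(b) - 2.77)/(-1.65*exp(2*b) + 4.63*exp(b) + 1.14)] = (-7.986*exp(2*b) - 9.141*exp(b) + 7.3075)*exp(b)/(2.7225*exp(4*b) - 15.279*exp(3*b) + 17.6749*exp(2*b) + 10.5564*exp(b) + 1.2996)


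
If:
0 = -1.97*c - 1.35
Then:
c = -0.69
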